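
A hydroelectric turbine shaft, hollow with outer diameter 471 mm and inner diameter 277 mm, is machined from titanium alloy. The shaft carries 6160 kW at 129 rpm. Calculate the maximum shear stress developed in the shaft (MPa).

25.2 MPa

ω = 2π·129/60 = 13.51 rad/s, so T = P/ω = 6160×10³ / 13.51 = 456000 N·m.
J = π(d_o⁴ − d_i⁴)/32 = π(0.471⁴ − 0.277⁴)/32 = 4.254×10^-3 m⁴.
τ_max = T·r/J = 456000 × 0.235 / 4.254×10^-3 = 2.525×10^7 Pa.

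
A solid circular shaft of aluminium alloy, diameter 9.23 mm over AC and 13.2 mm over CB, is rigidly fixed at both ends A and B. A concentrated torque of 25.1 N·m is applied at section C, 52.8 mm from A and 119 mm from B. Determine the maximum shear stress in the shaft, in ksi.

8.26 ksi

Compatibility: T_A·a/J_AC = T_B·b/J_CB with T_A + T_B = T₀.
J_AC = 7.13×10^-10 m⁴, J_CB = 2.98×10^-9 m⁴, so T_A = T₀·(J_AC/a)/((J_AC/a)+(J_CB/b)) = 8.789 N·m, T_B = 16.31 N·m.
τ in each portion: τ_AC = 5.69×10^7 Pa, τ_CB = 3.61×10^7 Pa; maximum is in AC.
τ_max = T_AC·r/J = 8.789·0.00462/7.13×10^-10 = 5.692×10^7 Pa.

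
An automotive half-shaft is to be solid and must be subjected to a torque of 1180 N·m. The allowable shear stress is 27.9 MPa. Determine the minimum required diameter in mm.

59.9 mm

For a solid shaft τ_max = 16T/(πd³), so d = (16T/(π τ_allow))^(1/3) = (16·1180/(π·2.79×10^7))^(1/3) = 0.05994 m.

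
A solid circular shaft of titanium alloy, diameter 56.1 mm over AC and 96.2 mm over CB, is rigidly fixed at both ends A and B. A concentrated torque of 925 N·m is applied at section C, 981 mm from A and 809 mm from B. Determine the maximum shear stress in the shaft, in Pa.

4.83e6 Pa

Compatibility: T_A·a/J_AC = T_B·b/J_CB with T_A + T_B = T₀.
J_AC = 9.72×10^-7 m⁴, J_CB = 8.41×10^-6 m⁴, so T_A = T₀·(J_AC/a)/((J_AC/a)+(J_CB/b)) = 80.54 N·m, T_B = 844.5 N·m.
τ in each portion: τ_AC = 2.32×10^6 Pa, τ_CB = 4.83×10^6 Pa; maximum is in CB.
τ_max = T_CB·r/J = 844.5·0.0481/8.41×10^-6 = 4.831×10^6 Pa.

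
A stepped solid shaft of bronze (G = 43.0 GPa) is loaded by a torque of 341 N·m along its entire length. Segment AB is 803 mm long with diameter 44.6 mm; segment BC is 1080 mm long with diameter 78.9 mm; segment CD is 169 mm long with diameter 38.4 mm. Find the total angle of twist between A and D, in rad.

0.0249 rad

J_AB = π(0.0446)⁴/32 = 3.88×10^-7 m⁴; J_BC = π(0.0789)⁴/32 = 3.80×10^-6 m⁴; J_CD = π(0.0384)⁴/32 = 2.13×10^-7 m⁴.
θ = (T/G)·Σ L_i/J_i = (341.0/43.0×10⁹)·(0.803/3.88×10^-7 + 1.08/3.80×10^-6 + 0.169/2.13×10^-7) = 0.02492 rad.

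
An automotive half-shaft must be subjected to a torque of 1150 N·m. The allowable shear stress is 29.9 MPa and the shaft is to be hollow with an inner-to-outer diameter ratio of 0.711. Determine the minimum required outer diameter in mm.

64.1 mm

For a hollow shaft with d_i/d_o = 0.711: τ_max = 16T/(π d_o³ (1−k⁴)), so d_o = [16T/(π τ_allow (1−k⁴))]^(1/3) = [16·1150/(π·2.99×10^7·0.7444)]^(1/3) = 0.06408 m.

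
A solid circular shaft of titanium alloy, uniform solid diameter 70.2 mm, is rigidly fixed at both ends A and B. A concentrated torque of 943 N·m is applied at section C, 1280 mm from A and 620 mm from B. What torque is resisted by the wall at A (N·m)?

With uniform GJ and both ends fixed, compatibility θ_AC = θ_CB gives T_A·a = T_B·b, together with T_A + T_B = T₀.
T_A = T₀·b/(a+b) = 943.0·620/1900 = 307.7 N·m; T_B = 635.3 N·m.

308 N·m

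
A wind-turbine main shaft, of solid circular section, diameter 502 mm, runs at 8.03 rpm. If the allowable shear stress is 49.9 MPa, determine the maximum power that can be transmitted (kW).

1040 kW

J = πd⁴/32 = π(0.502)⁴/32 = 6.235×10^-3 m⁴.
T_max = τ_allow·J/r = 4.99×10^7 × 6.235×10^-3 / 0.251 = 1.239e6 N·m.
ω = 2π·8.03/60 = 0.8409 rad/s, so P_max = T_max·ω = 1.042×10^6 W.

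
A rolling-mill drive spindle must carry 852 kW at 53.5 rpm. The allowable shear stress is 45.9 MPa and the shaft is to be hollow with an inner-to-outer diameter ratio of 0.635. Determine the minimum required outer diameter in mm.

ω = 2π·53.5/60 = 5.603 rad/s, so T = P/ω = 852×10³ / 5.603 = 152100 N·m.
For a hollow shaft with d_i/d_o = 0.635: τ_max = 16T/(π d_o³ (1−k⁴)), so d_o = [16T/(π τ_allow (1−k⁴))]^(1/3) = [16·152100/(π·4.59×10^7·0.8374)]^(1/3) = 0.2721 m.

272 mm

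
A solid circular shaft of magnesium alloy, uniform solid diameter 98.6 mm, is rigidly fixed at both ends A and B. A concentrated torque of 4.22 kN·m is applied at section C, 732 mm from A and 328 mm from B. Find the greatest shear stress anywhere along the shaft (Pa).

With uniform GJ and both ends fixed, compatibility θ_AC = θ_CB gives T_A·a = T_B·b, together with T_A + T_B = T₀.
T_A = T₀·b/(a+b) = 4220·328/1060 = 1306 N·m; T_B = 2914 N·m.
τ in each portion: τ_AC = 6.94×10^6 Pa, τ_CB = 1.55×10^7 Pa; maximum is in CB.
τ_max = T_CB·r/J = 2914·0.0493/9.28×10^-6 = 1.548×10^7 Pa.

1.55e7 Pa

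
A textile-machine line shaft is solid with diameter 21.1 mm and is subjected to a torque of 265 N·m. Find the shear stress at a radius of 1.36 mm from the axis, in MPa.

18.5 MPa

J = πd⁴/32 = π(0.0211)⁴/32 = 1.946×10^-8 m⁴.
Shear stress varies linearly with radius: τ = T·r/J = 265.0 × 0.00136 / 1.946×10^-8 = 1.852×10^7 Pa.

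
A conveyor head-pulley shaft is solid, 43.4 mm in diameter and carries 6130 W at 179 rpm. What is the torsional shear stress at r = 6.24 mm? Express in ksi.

0.850 ksi

ω = 2π·179/60 = 18.74 rad/s, so T = P/ω = 6130 / 18.74 = 327.0 N·m.
J = πd⁴/32 = π(0.0434)⁴/32 = 3.483×10^-7 m⁴.
Shear stress varies linearly with radius: τ = T·r/J = 327.0 × 0.00624 / 3.483×10^-7 = 5.859×10^6 Pa.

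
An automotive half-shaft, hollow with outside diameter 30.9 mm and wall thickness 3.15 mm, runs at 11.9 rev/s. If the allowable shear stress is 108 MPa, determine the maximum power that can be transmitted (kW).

28.0 kW

J = π(d_o⁴ − d_i⁴)/32 = π(0.0309⁴ − 0.0246⁴)/32 = 5.355×10^-8 m⁴.
T_max = τ_allow·J/r = 1.08×10^8 × 5.355×10^-8 / 0.0154 = 374.3 N·m.
ω = 2π·11.9 = 74.77 rad/s, so P_max = T_max·ω = 2.799×10^4 W.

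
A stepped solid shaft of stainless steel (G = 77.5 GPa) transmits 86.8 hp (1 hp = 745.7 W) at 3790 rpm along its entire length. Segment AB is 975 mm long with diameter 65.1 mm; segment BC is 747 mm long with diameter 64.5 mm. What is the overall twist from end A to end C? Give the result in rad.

ω = 2π·3790/60 = 396.9 rad/s, so T = P/ω = 86.8×745.7 / 396.9 = 163.1 N·m.
J_AB = π(0.0651)⁴/32 = 1.76×10^-6 m⁴; J_BC = π(0.0645)⁴/32 = 1.70×10^-6 m⁴.
θ = (T/G)·Σ L_i/J_i = (163.1/77.5×10⁹)·(0.975/1.76×10^-6 + 0.747/1.70×10^-6) = 2.089×10^-3 rad.

0.00209 rad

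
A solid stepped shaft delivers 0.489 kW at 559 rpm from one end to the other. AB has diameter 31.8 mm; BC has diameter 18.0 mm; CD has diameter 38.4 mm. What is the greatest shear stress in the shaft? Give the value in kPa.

ω = 2π·559/60 = 58.54 rad/s, so T = P/ω = 0.489×10³ / 58.54 = 8.353 N·m.
Under the same torque, τ_max = 16T/(πd³) is largest where d is smallest — segment BC (d = 18.0 mm).
τ_max = 16·8.353/(π·(0.0180)³) = 7.295×10^6 Pa.

7290 kPa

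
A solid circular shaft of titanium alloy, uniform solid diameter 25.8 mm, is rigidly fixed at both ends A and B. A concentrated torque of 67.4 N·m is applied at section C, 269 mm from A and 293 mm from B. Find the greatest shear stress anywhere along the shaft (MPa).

With uniform GJ and both ends fixed, compatibility θ_AC = θ_CB gives T_A·a = T_B·b, together with T_A + T_B = T₀.
T_A = T₀·b/(a+b) = 67.40·293/562.0 = 35.14 N·m; T_B = 32.26 N·m.
τ in each portion: τ_AC = 1.04×10^7 Pa, τ_CB = 9.57×10^6 Pa; maximum is in AC.
τ_max = T_AC·r/J = 35.14·0.0129/4.35×10^-8 = 1.042×10^7 Pa.

10.4 MPa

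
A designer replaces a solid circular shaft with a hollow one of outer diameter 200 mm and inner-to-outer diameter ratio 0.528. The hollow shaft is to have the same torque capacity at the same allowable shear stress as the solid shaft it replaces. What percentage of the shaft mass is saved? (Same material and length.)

Equal τ_max and T ⇒ the solid shaft needs d_s³ = d_o³(1−k⁴), so d_s = 200·(1−0.528⁴)^(1/3) = 194.7 mm.
Area ratio A_h/A_s = d_o²(1−k²)/d_s² = (1−k²)/(1−k⁴)^(2/3) = 0.7612.
Mass saving = 1 − 0.7612 = 23.9 %.

23.9 %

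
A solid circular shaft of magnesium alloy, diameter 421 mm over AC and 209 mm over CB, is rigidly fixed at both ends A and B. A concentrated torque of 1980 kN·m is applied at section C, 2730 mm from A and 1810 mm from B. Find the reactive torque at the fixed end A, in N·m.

Compatibility: T_A·a/J_AC = T_B·b/J_CB with T_A + T_B = T₀.
J_AC = 3.08×10^-3 m⁴, J_CB = 1.87×10^-4 m⁴, so T_A = T₀·(J_AC/a)/((J_AC/a)+(J_CB/b)) = 1.814e6 N·m, T_B = 166200 N·m.

1.81e6 N·m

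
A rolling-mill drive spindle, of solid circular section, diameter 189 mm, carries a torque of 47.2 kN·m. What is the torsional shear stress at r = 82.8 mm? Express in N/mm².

31.2 N/mm²

J = πd⁴/32 = π(0.189)⁴/32 = 1.253×10^-4 m⁴.
Shear stress varies linearly with radius: τ = T·r/J = 47200 × 0.0828 / 1.253×10^-4 = 3.120×10^7 Pa.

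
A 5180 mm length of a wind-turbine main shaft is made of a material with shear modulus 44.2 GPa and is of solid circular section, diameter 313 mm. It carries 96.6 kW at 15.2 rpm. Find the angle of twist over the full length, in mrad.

7.55 mrad

ω = 2π·15.2/60 = 1.592 rad/s, so T = P/ω = 96.6×10³ / 1.592 = 60690 N·m.
J = πd⁴/32 = π(0.313)⁴/32 = 9.423×10^-4 m⁴.
θ = T·L/(G·J) = 60690 × 5.18 / (44.2×10⁹ × 9.423×10^-4) = 7.548×10^-3 rad.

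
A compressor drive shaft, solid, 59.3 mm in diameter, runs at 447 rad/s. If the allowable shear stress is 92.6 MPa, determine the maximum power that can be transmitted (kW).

J = πd⁴/32 = π(0.0593)⁴/32 = 1.214×10^-6 m⁴.
T_max = τ_allow·J/r = 9.26×10^7 × 1.214×10^-6 / 0.0296 = 3791 N·m.
ω = 447 rad/s, so P_max = T_max·ω = 1.695×10^6 W.

1690 kW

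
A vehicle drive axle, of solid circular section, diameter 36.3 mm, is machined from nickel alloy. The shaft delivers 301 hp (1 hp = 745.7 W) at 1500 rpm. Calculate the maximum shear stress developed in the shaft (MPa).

152 MPa

ω = 2π·1500/60 = 157.1 rad/s, so T = P/ω = 301×745.7 / 157.1 = 1429 N·m.
J = πd⁴/32 = π(0.0363)⁴/32 = 1.705×10^-7 m⁴.
τ_max = T·r/J = 1429 × 0.0181 / 1.705×10^-7 = 1.521×10^8 Pa.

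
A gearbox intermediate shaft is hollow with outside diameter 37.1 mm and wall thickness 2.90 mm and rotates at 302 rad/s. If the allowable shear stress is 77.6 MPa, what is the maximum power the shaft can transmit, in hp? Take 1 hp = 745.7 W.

J = π(d_o⁴ − d_i⁴)/32 = π(0.0371⁴ − 0.0313⁴)/32 = 9.177×10^-8 m⁴.
T_max = τ_allow·J/r = 7.76×10^7 × 9.177×10^-8 / 0.0186 = 383.9 N·m.
ω = 302 rad/s, so P_max = T_max·ω = 1.159×10^5 W.

155 hp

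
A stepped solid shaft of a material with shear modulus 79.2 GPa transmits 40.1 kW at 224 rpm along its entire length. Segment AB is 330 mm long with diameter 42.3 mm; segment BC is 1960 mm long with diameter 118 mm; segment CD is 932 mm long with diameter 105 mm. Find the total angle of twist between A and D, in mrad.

26.6 mrad

ω = 2π·224/60 = 23.46 rad/s, so T = P/ω = 40.1×10³ / 23.46 = 1709 N·m.
J_AB = π(0.0423)⁴/32 = 3.14×10^-7 m⁴; J_BC = π(0.118)⁴/32 = 1.90×10^-5 m⁴; J_CD = π(0.105)⁴/32 = 1.19×10^-5 m⁴.
θ = (T/G)·Σ L_i/J_i = (1709/79.2×10⁹)·(0.330/3.14×10^-7 + 1.96/1.90×10^-5 + 0.932/1.19×10^-5) = 0.02657 rad.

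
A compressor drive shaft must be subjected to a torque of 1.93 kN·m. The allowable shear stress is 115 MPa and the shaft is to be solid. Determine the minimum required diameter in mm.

For a solid shaft τ_max = 16T/(πd³), so d = (16T/(π τ_allow))^(1/3) = (16·1930/(π·1.15×10^8))^(1/3) = 0.04405 m.

44.0 mm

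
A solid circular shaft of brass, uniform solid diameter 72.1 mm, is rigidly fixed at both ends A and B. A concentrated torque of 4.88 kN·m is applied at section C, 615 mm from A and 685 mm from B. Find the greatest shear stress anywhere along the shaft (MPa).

With uniform GJ and both ends fixed, compatibility θ_AC = θ_CB gives T_A·a = T_B·b, together with T_A + T_B = T₀.
T_A = T₀·b/(a+b) = 4880·685/1300 = 2571 N·m; T_B = 2309 N·m.
τ in each portion: τ_AC = 3.49×10^7 Pa, τ_CB = 3.14×10^7 Pa; maximum is in AC.
τ_max = T_AC·r/J = 2571·0.0360/2.65×10^-6 = 3.494×10^7 Pa.

34.9 MPa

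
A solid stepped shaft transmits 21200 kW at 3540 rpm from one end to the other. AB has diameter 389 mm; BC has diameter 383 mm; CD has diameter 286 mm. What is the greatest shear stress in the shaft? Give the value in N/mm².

12.5 N/mm²

ω = 2π·3540/60 = 370.7 rad/s, so T = P/ω = 21200×10³ / 370.7 = 57190 N·m.
Under the same torque, τ_max = 16T/(πd³) is largest where d is smallest — segment CD (d = 286 mm).
τ_max = 16·57190/(π·(0.286)³) = 1.245×10^7 Pa.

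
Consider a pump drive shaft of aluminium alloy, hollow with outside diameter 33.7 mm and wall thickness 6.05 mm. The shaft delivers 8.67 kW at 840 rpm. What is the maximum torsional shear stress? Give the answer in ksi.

ω = 2π·840/60 = 87.96 rad/s, so T = P/ω = 8.67×10³ / 87.96 = 98.56 N·m.
J = π(d_o⁴ − d_i⁴)/32 = π(0.0337⁴ − 0.0216⁴)/32 = 1.053×10^-7 m⁴.
τ_max = T·r/J = 98.56 × 0.0169 / 1.053×10^-7 = 1.578×10^7 Pa.

2.29 ksi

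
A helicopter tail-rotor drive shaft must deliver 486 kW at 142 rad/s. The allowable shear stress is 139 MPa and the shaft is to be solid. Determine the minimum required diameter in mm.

50.1 mm

ω = 142 rad/s, so T = P/ω = 486×10³ / 142.0 = 3423 N·m.
For a solid shaft τ_max = 16T/(πd³), so d = (16T/(π τ_allow))^(1/3) = (16·3423/(π·1.39×10^8))^(1/3) = 0.05005 m.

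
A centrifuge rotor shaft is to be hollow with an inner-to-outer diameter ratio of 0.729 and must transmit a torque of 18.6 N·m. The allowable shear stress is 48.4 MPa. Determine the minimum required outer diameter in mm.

For a hollow shaft with d_i/d_o = 0.729: τ_max = 16T/(π d_o³ (1−k⁴)), so d_o = [16T/(π τ_allow (1−k⁴))]^(1/3) = [16·18.60/(π·4.84×10^7·0.7176)]^(1/3) = 0.01397 m.

14.0 mm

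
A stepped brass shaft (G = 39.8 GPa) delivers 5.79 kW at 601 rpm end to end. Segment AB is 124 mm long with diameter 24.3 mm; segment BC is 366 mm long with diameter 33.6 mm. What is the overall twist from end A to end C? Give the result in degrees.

0.867°

ω = 2π·601/60 = 62.94 rad/s, so T = P/ω = 5.79×10³ / 62.94 = 92.00 N·m.
J_AB = π(0.0243)⁴/32 = 3.42×10^-8 m⁴; J_BC = π(0.0336)⁴/32 = 1.25×10^-7 m⁴.
θ = (T/G)·Σ L_i/J_i = (92.00/39.8×10⁹)·(0.124/3.42×10^-8 + 0.366/1.25×10^-7) = 0.01513 rad.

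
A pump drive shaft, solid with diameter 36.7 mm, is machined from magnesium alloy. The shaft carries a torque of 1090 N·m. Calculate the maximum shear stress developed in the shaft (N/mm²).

112 N/mm²

J = πd⁴/32 = π(0.0367)⁴/32 = 1.781×10^-7 m⁴.
τ_max = T·r/J = 1090 × 0.0184 / 1.781×10^-7 = 1.123×10^8 Pa.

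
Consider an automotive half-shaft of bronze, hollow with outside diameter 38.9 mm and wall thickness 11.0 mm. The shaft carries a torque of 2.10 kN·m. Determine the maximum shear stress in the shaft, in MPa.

188 MPa

J = π(d_o⁴ − d_i⁴)/32 = π(0.0389⁴ − 0.0169⁴)/32 = 2.168×10^-7 m⁴.
τ_max = T·r/J = 2100 × 0.0194 / 2.168×10^-7 = 1.884×10^8 Pa.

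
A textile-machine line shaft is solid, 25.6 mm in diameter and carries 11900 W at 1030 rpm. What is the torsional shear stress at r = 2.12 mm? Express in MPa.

5.55 MPa

ω = 2π·1030/60 = 107.9 rad/s, so T = P/ω = 11900 / 107.9 = 110.3 N·m.
J = πd⁴/32 = π(0.0256)⁴/32 = 4.217×10^-8 m⁴.
Shear stress varies linearly with radius: τ = T·r/J = 110.3 × 0.00212 / 4.217×10^-8 = 5.547×10^6 Pa.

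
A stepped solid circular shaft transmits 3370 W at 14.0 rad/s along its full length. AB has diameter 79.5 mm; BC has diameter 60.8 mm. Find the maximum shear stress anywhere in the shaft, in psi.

ω = 14.0 rad/s, so T = P/ω = 3370 / 14.00 = 240.7 N·m.
Under the same torque, τ_max = 16T/(πd³) is largest where d is smallest — segment BC (d = 60.8 mm).
τ_max = 16·240.7/(π·(0.0608)³) = 5.455×10^6 Pa.

791 psi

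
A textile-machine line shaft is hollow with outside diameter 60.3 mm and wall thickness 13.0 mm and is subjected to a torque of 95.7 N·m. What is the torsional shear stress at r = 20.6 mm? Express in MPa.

1.70 MPa

J = π(d_o⁴ − d_i⁴)/32 = π(0.0603⁴ − 0.0343⁴)/32 = 1.162×10^-6 m⁴.
Shear stress varies linearly with radius: τ = T·r/J = 95.70 × 0.0206 / 1.162×10^-6 = 1.696×10^6 Pa.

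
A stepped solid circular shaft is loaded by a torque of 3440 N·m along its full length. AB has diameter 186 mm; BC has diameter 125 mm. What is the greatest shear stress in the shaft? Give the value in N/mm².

8.97 N/mm²

Under the same torque, τ_max = 16T/(πd³) is largest where d is smallest — segment BC (d = 125 mm).
τ_max = 16·3440/(π·(0.125)³) = 8.970×10^6 Pa.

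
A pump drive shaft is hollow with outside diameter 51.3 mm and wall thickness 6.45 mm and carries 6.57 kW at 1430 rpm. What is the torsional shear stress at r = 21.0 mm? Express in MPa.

1.98 MPa

ω = 2π·1430/60 = 149.7 rad/s, so T = P/ω = 6.57×10³ / 149.7 = 43.87 N·m.
J = π(d_o⁴ − d_i⁴)/32 = π(0.0513⁴ − 0.0384⁴)/32 = 4.665×10^-7 m⁴.
Shear stress varies linearly with radius: τ = T·r/J = 43.87 × 0.0210 / 4.665×10^-7 = 1.975×10^6 Pa.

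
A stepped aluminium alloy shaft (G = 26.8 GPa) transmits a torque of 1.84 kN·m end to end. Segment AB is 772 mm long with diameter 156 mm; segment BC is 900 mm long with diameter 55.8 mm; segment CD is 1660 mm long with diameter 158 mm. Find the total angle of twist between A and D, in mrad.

67.7 mrad

J_AB = π(0.156)⁴/32 = 5.81×10^-5 m⁴; J_BC = π(0.0558)⁴/32 = 9.52×10^-7 m⁴; J_CD = π(0.158)⁴/32 = 6.12×10^-5 m⁴.
θ = (T/G)·Σ L_i/J_i = (1840/26.8×10⁹)·(0.772/5.81×10^-5 + 0.900/9.52×10^-7 + 1.66/6.12×10^-5) = 0.06770 rad.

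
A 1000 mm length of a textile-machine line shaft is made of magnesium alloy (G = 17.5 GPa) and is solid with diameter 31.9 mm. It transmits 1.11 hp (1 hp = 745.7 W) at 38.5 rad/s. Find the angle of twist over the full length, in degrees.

0.692°

ω = 38.5 rad/s, so T = P/ω = 1.11×745.7 / 38.50 = 21.50 N·m.
J = πd⁴/32 = π(0.0319)⁴/32 = 1.017×10^-7 m⁴.
θ = T·L/(G·J) = 21.50 × 1.00 / (17.5×10⁹ × 1.017×10^-7) = 0.01208 rad.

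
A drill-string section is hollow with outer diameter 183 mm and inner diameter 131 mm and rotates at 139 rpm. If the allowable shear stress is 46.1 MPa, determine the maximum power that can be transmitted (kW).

J = π(d_o⁴ − d_i⁴)/32 = π(0.183⁴ − 0.131⁴)/32 = 8.119×10^-5 m⁴.
T_max = τ_allow·J/r = 4.61×10^7 × 8.119×10^-5 / 0.0915 = 40910 N·m.
ω = 2π·139/60 = 14.56 rad/s, so P_max = T_max·ω = 5.954×10^5 W.

595 kW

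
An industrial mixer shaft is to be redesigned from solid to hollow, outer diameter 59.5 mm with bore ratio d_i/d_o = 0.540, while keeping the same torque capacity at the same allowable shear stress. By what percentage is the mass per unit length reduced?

24.8 %

Equal τ_max and T ⇒ the solid shaft needs d_s³ = d_o³(1−k⁴), so d_s = 59.5·(1−0.540⁴)^(1/3) = 57.76 mm.
Area ratio A_h/A_s = d_o²(1−k²)/d_s² = (1−k²)/(1−k⁴)^(2/3) = 0.7516.
Mass saving = 1 − 0.7516 = 24.8 %.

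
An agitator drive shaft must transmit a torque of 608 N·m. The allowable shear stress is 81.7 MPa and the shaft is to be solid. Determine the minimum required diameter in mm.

For a solid shaft τ_max = 16T/(πd³), so d = (16T/(π τ_allow))^(1/3) = (16·608.0/(π·8.17×10^7))^(1/3) = 0.03359 m.

33.6 mm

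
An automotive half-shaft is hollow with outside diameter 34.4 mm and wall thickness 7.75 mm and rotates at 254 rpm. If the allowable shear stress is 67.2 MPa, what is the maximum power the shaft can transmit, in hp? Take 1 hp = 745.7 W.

17.4 hp

J = π(d_o⁴ − d_i⁴)/32 = π(0.0344⁴ − 0.0189⁴)/32 = 1.250×10^-7 m⁴.
T_max = τ_allow·J/r = 6.72×10^7 × 1.250×10^-7 / 0.0172 = 488.2 N·m.
ω = 2π·254/60 = 26.60 rad/s, so P_max = T_max·ω = 1.299×10^4 W.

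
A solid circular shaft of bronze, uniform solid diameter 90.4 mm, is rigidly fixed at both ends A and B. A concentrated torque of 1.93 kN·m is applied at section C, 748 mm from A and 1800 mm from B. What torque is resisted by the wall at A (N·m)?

With uniform GJ and both ends fixed, compatibility θ_AC = θ_CB gives T_A·a = T_B·b, together with T_A + T_B = T₀.
T_A = T₀·b/(a+b) = 1930·1800/2548 = 1363 N·m; T_B = 566.6 N·m.

1360 N·m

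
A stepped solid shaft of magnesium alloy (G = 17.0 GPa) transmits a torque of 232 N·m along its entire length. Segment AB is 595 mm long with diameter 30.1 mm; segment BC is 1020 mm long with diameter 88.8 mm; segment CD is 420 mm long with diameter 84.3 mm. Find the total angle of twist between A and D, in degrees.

5.97°

J_AB = π(0.0301)⁴/32 = 8.06×10^-8 m⁴; J_BC = π(0.0888)⁴/32 = 6.10×10^-6 m⁴; J_CD = π(0.0843)⁴/32 = 4.96×10^-6 m⁴.
θ = (T/G)·Σ L_i/J_i = (232.0/17.0×10⁹)·(0.595/8.06×10^-8 + 1.02/6.10×10^-6 + 0.420/4.96×10^-6) = 0.1042 rad.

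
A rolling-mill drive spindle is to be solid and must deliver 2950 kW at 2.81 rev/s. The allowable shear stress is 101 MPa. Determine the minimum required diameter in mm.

ω = 2π·2.81 = 17.66 rad/s, so T = P/ω = 2950×10³ / 17.66 = 167100 N·m.
For a solid shaft τ_max = 16T/(πd³), so d = (16T/(π τ_allow))^(1/3) = (16·167100/(π·1.01×10^8))^(1/3) = 0.2035 m.

203 mm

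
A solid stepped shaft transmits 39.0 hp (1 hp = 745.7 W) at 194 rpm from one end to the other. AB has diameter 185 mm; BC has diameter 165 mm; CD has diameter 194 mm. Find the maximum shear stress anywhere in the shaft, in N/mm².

1.62 N/mm²

ω = 2π·194/60 = 20.32 rad/s, so T = P/ω = 39.0×745.7 / 20.32 = 1432 N·m.
Under the same torque, τ_max = 16T/(πd³) is largest where d is smallest — segment BC (d = 165 mm).
τ_max = 16·1432/(π·(0.165)³) = 1.623×10^6 Pa.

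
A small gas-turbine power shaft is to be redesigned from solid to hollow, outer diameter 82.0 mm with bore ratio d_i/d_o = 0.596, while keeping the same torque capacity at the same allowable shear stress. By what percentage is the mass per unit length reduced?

29.5 %

Equal τ_max and T ⇒ the solid shaft needs d_s³ = d_o³(1−k⁴), so d_s = 82.0·(1−0.596⁴)^(1/3) = 78.39 mm.
Area ratio A_h/A_s = d_o²(1−k²)/d_s² = (1−k²)/(1−k⁴)^(2/3) = 0.7054.
Mass saving = 1 − 0.7054 = 29.5 %.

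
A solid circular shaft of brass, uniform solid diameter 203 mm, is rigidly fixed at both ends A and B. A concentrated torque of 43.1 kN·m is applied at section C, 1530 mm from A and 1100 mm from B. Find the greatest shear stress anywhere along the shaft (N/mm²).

15.3 N/mm²

With uniform GJ and both ends fixed, compatibility θ_AC = θ_CB gives T_A·a = T_B·b, together with T_A + T_B = T₀.
T_A = T₀·b/(a+b) = 43100·1100/2630 = 18030 N·m; T_B = 25070 N·m.
τ in each portion: τ_AC = 1.10×10^7 Pa, τ_CB = 1.53×10^7 Pa; maximum is in CB.
τ_max = T_CB·r/J = 25070·0.102/1.67×10^-4 = 1.526×10^7 Pa.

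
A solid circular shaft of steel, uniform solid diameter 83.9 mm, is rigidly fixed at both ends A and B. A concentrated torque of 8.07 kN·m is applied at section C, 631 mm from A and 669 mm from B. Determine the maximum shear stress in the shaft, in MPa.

With uniform GJ and both ends fixed, compatibility θ_AC = θ_CB gives T_A·a = T_B·b, together with T_A + T_B = T₀.
T_A = T₀·b/(a+b) = 8070·669/1300 = 4153 N·m; T_B = 3917 N·m.
τ in each portion: τ_AC = 3.58×10^7 Pa, τ_CB = 3.38×10^7 Pa; maximum is in AC.
τ_max = T_AC·r/J = 4153·0.0420/4.86×10^-6 = 3.581×10^7 Pa.

35.8 MPa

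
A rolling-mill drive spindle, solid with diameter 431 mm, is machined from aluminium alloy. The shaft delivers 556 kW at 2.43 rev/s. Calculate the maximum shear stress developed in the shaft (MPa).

ω = 2π·2.43 = 15.27 rad/s, so T = P/ω = 556×10³ / 15.27 = 36420 N·m.
J = πd⁴/32 = π(0.431)⁴/32 = 3.388×10^-3 m⁴.
τ_max = T·r/J = 36420 × 0.215 / 3.388×10^-3 = 2.316×10^6 Pa.

2.32 MPa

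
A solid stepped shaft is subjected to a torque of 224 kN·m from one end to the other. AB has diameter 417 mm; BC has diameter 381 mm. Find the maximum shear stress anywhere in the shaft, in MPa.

Under the same torque, τ_max = 16T/(πd³) is largest where d is smallest — segment BC (d = 381 mm).
τ_max = 16·224000/(π·(0.381)³) = 2.063×10^7 Pa.

20.6 MPa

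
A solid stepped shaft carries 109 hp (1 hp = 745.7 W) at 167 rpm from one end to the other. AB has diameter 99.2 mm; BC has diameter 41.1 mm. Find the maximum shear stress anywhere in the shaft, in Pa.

3.41e8 Pa

ω = 2π·167/60 = 17.49 rad/s, so T = P/ω = 109×745.7 / 17.49 = 4648 N·m.
Under the same torque, τ_max = 16T/(πd³) is largest where d is smallest — segment BC (d = 41.1 mm).
τ_max = 16·4648/(π·(0.0411)³) = 3.409×10^8 Pa.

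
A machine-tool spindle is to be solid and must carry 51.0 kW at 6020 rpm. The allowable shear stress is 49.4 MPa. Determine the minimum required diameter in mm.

ω = 2π·6020/60 = 630.4 rad/s, so T = P/ω = 51.0×10³ / 630.4 = 80.90 N·m.
For a solid shaft τ_max = 16T/(πd³), so d = (16T/(π τ_allow))^(1/3) = (16·80.90/(π·4.94×10^7))^(1/3) = 0.02028 m.

20.3 mm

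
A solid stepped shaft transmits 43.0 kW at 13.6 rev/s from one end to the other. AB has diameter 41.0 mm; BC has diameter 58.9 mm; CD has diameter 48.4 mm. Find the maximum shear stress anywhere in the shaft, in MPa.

37.2 MPa

ω = 2π·13.6 = 85.45 rad/s, so T = P/ω = 43.0×10³ / 85.45 = 503.2 N·m.
Under the same torque, τ_max = 16T/(πd³) is largest where d is smallest — segment AB (d = 41.0 mm).
τ_max = 16·503.2/(π·(0.0410)³) = 3.719×10^7 Pa.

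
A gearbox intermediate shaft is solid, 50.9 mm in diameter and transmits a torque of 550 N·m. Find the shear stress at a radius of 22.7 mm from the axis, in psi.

2750 psi

J = πd⁴/32 = π(0.0509)⁴/32 = 6.590×10^-7 m⁴.
Shear stress varies linearly with radius: τ = T·r/J = 550.0 × 0.0227 / 6.590×10^-7 = 1.895×10^7 Pa.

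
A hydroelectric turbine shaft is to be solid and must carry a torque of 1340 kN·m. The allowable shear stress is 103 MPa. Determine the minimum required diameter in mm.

For a solid shaft τ_max = 16T/(πd³), so d = (16T/(π τ_allow))^(1/3) = (16·1.340e6/(π·1.03×10^8))^(1/3) = 0.4046 m.

405 mm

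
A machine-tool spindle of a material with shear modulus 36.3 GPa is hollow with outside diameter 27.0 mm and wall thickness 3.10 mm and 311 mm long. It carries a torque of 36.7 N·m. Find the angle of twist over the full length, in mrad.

9.30 mrad

J = π(d_o⁴ − d_i⁴)/32 = π(0.0270⁴ − 0.0208⁴)/32 = 3.380×10^-8 m⁴.
θ = T·L/(G·J) = 36.70 × 0.311 / (36.3×10⁹ × 3.380×10^-8) = 9.303×10^-3 rad.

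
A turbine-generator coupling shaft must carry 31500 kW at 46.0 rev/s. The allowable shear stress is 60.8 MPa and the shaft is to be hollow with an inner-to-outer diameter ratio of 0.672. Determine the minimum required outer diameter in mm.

226 mm

ω = 2π·46.0 = 289.0 rad/s, so T = P/ω = 31500×10³ / 289.0 = 109000 N·m.
For a hollow shaft with d_i/d_o = 0.672: τ_max = 16T/(π d_o³ (1−k⁴)), so d_o = [16T/(π τ_allow (1−k⁴))]^(1/3) = [16·109000/(π·6.08×10^7·0.7961)]^(1/3) = 0.2255 m.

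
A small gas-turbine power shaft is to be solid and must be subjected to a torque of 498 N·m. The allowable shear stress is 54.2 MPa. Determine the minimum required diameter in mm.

For a solid shaft τ_max = 16T/(πd³), so d = (16T/(π τ_allow))^(1/3) = (16·498.0/(π·5.42×10^7))^(1/3) = 0.03604 m.

36.0 mm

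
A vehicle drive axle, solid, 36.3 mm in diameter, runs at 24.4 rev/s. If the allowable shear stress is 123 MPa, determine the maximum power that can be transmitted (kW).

177 kW

J = πd⁴/32 = π(0.0363)⁴/32 = 1.705×10^-7 m⁴.
T_max = τ_allow·J/r = 1.23×10^8 × 1.705×10^-7 / 0.0181 = 1155 N·m.
ω = 2π·24.4 = 153.3 rad/s, so P_max = T_max·ω = 1.771×10^5 W.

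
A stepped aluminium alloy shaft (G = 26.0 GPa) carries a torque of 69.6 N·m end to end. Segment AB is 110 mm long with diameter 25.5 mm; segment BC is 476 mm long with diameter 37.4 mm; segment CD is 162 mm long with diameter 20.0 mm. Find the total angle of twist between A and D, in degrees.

J_AB = π(0.0255)⁴/32 = 4.15×10^-8 m⁴; J_BC = π(0.0374)⁴/32 = 1.92×10^-7 m⁴; J_CD = π(0.0200)⁴/32 = 1.57×10^-8 m⁴.
θ = (T/G)·Σ L_i/J_i = (69.60/26.0×10⁹)·(0.110/4.15×10^-8 + 0.476/1.92×10^-7 + 0.162/1.57×10^-8) = 0.04134 rad.

2.37°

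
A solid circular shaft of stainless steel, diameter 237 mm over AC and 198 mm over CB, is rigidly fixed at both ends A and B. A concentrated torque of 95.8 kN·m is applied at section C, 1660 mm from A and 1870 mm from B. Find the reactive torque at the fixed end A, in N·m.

Compatibility: T_A·a/J_AC = T_B·b/J_CB with T_A + T_B = T₀.
J_AC = 3.10×10^-4 m⁴, J_CB = 1.51×10^-4 m⁴, so T_A = T₀·(J_AC/a)/((J_AC/a)+(J_CB/b)) = 66880 N·m, T_B = 28920 N·m.

66900 N·m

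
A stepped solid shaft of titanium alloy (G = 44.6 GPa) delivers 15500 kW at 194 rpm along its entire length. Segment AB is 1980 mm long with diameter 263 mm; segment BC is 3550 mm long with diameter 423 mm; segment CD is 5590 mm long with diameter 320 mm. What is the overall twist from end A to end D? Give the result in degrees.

ω = 2π·194/60 = 20.32 rad/s, so T = P/ω = 15500×10³ / 20.32 = 763000 N·m.
J_AB = π(0.263)⁴/32 = 4.70×10^-4 m⁴; J_BC = π(0.423)⁴/32 = 3.14×10^-3 m⁴; J_CD = π(0.320)⁴/32 = 1.03×10^-3 m⁴.
θ = (T/G)·Σ L_i/J_i = (763000/44.6×10⁹)·(1.98/4.70×10^-4 + 3.55/3.14×10^-3 + 5.59/1.03×10^-3) = 0.1843 rad.

10.6°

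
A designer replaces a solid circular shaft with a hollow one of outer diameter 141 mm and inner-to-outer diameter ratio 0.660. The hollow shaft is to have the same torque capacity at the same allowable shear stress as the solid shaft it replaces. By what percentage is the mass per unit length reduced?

35.1 %

Equal τ_max and T ⇒ the solid shaft needs d_s³ = d_o³(1−k⁴), so d_s = 141·(1−0.660⁴)^(1/3) = 131.4 mm.
Area ratio A_h/A_s = d_o²(1−k²)/d_s² = (1−k²)/(1−k⁴)^(2/3) = 0.6494.
Mass saving = 1 − 0.6494 = 35.1 %.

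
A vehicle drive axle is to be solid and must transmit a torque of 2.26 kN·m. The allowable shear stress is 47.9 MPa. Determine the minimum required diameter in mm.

62.2 mm

For a solid shaft τ_max = 16T/(πd³), so d = (16T/(π τ_allow))^(1/3) = (16·2260/(π·4.79×10^7))^(1/3) = 0.06217 m.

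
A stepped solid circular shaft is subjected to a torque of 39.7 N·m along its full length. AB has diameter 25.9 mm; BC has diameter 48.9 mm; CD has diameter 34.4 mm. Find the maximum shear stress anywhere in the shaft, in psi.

Under the same torque, τ_max = 16T/(πd³) is largest where d is smallest — segment AB (d = 25.9 mm).
τ_max = 16·39.70/(π·(0.0259)³) = 1.164×10^7 Pa.

1690 psi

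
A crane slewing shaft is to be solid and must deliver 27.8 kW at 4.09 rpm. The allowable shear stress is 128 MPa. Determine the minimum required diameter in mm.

ω = 2π·4.09/60 = 0.4283 rad/s, so T = P/ω = 27.8×10³ / 0.4283 = 64910 N·m.
For a solid shaft τ_max = 16T/(πd³), so d = (16T/(π τ_allow))^(1/3) = (16·64910/(π·1.28×10^8))^(1/3) = 0.1372 m.

137 mm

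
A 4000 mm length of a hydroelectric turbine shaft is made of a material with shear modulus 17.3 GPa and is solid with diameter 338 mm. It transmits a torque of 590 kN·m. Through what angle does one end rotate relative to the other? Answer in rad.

0.106 rad

J = πd⁴/32 = π(0.338)⁴/32 = 1.281×10^-3 m⁴.
θ = T·L/(G·J) = 590000 × 4.00 / (17.3×10⁹ × 1.281×10^-3) = 0.1065 rad.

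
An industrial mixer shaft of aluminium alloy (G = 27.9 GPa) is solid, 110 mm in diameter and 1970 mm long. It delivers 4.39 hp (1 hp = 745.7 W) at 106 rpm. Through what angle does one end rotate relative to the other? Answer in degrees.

0.0830°

ω = 2π·106/60 = 11.10 rad/s, so T = P/ω = 4.39×745.7 / 11.10 = 294.9 N·m.
J = πd⁴/32 = π(0.110)⁴/32 = 1.437×10^-5 m⁴.
θ = T·L/(G·J) = 294.9 × 1.97 / (27.9×10⁹ × 1.437×10^-5) = 1.449×10^-3 rad.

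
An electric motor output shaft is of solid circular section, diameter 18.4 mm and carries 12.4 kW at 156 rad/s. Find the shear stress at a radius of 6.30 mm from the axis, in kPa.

ω = 156 rad/s, so T = P/ω = 12.4×10³ / 156.0 = 79.49 N·m.
J = πd⁴/32 = π(0.0184)⁴/32 = 1.125×10^-8 m⁴.
Shear stress varies linearly with radius: τ = T·r/J = 79.49 × 0.00630 / 1.125×10^-8 = 4.450×10^7 Pa.

44500 kPa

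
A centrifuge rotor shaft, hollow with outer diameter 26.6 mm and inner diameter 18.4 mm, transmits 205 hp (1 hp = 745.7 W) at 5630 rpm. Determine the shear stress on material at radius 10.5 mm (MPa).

ω = 2π·5630/60 = 589.6 rad/s, so T = P/ω = 205×745.7 / 589.6 = 259.3 N·m.
J = π(d_o⁴ − d_i⁴)/32 = π(0.0266⁴ − 0.0184⁴)/32 = 3.790×10^-8 m⁴.
Shear stress varies linearly with radius: τ = T·r/J = 259.3 × 0.0105 / 3.790×10^-8 = 7.184×10^7 Pa.

71.8 MPa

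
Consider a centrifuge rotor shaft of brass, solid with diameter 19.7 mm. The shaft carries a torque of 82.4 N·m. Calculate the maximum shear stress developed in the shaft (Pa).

5.49e7 Pa

J = πd⁴/32 = π(0.0197)⁴/32 = 1.479×10^-8 m⁴.
τ_max = T·r/J = 82.40 × 0.00985 / 1.479×10^-8 = 5.489×10^7 Pa.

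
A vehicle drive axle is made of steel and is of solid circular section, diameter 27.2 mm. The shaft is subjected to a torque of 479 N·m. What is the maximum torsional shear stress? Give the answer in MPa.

J = πd⁴/32 = π(0.0272)⁴/32 = 5.374×10^-8 m⁴.
τ_max = T·r/J = 479.0 × 0.0136 / 5.374×10^-8 = 1.212×10^8 Pa.

121 MPa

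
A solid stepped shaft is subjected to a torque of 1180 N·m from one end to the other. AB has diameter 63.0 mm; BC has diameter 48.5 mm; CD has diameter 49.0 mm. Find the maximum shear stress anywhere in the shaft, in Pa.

Under the same torque, τ_max = 16T/(πd³) is largest where d is smallest — segment BC (d = 48.5 mm).
τ_max = 16·1180/(π·(0.0485)³) = 5.268×10^7 Pa.

5.27e7 Pa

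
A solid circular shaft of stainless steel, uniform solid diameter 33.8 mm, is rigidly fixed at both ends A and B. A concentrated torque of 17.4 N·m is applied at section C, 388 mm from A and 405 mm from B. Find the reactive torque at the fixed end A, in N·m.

With uniform GJ and both ends fixed, compatibility θ_AC = θ_CB gives T_A·a = T_B·b, together with T_A + T_B = T₀.
T_A = T₀·b/(a+b) = 17.40·405/793.0 = 8.887 N·m; T_B = 8.513 N·m.

8.89 N·m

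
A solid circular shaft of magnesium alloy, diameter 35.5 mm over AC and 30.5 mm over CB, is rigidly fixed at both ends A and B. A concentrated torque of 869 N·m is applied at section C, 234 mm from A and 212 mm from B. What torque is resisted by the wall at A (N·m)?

Compatibility: T_A·a/J_AC = T_B·b/J_CB with T_A + T_B = T₀.
J_AC = 1.56×10^-7 m⁴, J_CB = 8.50×10^-8 m⁴, so T_A = T₀·(J_AC/a)/((J_AC/a)+(J_CB/b)) = 542.6 N·m, T_B = 326.4 N·m.

543 N·m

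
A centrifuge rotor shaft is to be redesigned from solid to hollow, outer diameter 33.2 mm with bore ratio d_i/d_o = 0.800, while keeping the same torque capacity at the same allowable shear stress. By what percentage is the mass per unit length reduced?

Equal τ_max and T ⇒ the solid shaft needs d_s³ = d_o³(1−k⁴), so d_s = 33.2·(1−0.800⁴)^(1/3) = 27.85 mm.
Area ratio A_h/A_s = d_o²(1−k²)/d_s² = (1−k²)/(1−k⁴)^(2/3) = 0.5115.
Mass saving = 1 − 0.5115 = 48.8 %.

48.8 %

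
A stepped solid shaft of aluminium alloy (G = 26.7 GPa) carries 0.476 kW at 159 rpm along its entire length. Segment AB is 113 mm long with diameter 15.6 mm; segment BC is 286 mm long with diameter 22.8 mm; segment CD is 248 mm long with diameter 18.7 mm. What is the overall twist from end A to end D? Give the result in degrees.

ω = 2π·159/60 = 16.65 rad/s, so T = P/ω = 0.476×10³ / 16.65 = 28.59 N·m.
J_AB = π(0.0156)⁴/32 = 5.81×10^-9 m⁴; J_BC = π(0.0228)⁴/32 = 2.65×10^-8 m⁴; J_CD = π(0.0187)⁴/32 = 1.20×10^-8 m⁴.
θ = (T/G)·Σ L_i/J_i = (28.59/26.7×10⁹)·(0.113/5.81×10^-9 + 0.286/2.65×10^-8 + 0.248/1.20×10^-8) = 0.05447 rad.

3.12°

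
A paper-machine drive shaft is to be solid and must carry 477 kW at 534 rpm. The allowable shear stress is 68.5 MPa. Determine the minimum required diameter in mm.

85.9 mm

ω = 2π·534/60 = 55.92 rad/s, so T = P/ω = 477×10³ / 55.92 = 8530 N·m.
For a solid shaft τ_max = 16T/(πd³), so d = (16T/(π τ_allow))^(1/3) = (16·8530/(π·6.85×10^7))^(1/3) = 0.08592 m.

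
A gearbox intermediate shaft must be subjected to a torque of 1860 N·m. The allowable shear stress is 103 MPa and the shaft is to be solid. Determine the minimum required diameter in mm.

For a solid shaft τ_max = 16T/(πd³), so d = (16T/(π τ_allow))^(1/3) = (16·1860/(π·1.03×10^8))^(1/3) = 0.04514 m.

45.1 mm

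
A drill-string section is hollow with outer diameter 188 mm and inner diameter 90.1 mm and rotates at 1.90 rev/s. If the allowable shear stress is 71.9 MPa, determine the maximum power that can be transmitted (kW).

1060 kW

J = π(d_o⁴ − d_i⁴)/32 = π(0.188⁴ − 0.0901⁴)/32 = 1.162×10^-4 m⁴.
T_max = τ_allow·J/r = 7.19×10^7 × 1.162×10^-4 / 0.0940 = 88860 N·m.
ω = 2π·1.90 = 11.94 rad/s, so P_max = T_max·ω = 1.061×10^6 W.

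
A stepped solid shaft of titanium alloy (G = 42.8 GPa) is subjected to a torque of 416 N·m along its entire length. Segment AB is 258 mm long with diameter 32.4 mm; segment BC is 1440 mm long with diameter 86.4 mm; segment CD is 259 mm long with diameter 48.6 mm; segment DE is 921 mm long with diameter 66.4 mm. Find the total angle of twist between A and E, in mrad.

J_AB = π(0.0324)⁴/32 = 1.08×10^-7 m⁴; J_BC = π(0.0864)⁴/32 = 5.47×10^-6 m⁴; J_CD = π(0.0486)⁴/32 = 5.48×10^-7 m⁴; J_DE = π(0.0664)⁴/32 = 1.91×10^-6 m⁴.
θ = (T/G)·Σ L_i/J_i = (416.0/42.8×10⁹)·(0.258/1.08×10^-7 + 1.44/5.47×10^-6 + 0.259/5.48×10^-7 + 0.921/1.91×10^-6) = 0.03502 rad.

35.0 mrad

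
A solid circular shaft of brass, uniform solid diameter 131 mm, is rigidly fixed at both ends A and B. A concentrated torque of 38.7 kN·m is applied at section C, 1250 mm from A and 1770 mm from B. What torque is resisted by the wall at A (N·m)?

22700 N·m

With uniform GJ and both ends fixed, compatibility θ_AC = θ_CB gives T_A·a = T_B·b, together with T_A + T_B = T₀.
T_A = T₀·b/(a+b) = 38700·1770/3020 = 22680 N·m; T_B = 16020 N·m.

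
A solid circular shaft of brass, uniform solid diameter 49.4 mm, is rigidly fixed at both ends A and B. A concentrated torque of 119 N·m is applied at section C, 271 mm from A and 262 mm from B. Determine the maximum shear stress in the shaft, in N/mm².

2.56 N/mm²

With uniform GJ and both ends fixed, compatibility θ_AC = θ_CB gives T_A·a = T_B·b, together with T_A + T_B = T₀.
T_A = T₀·b/(a+b) = 119.0·262/533.0 = 58.50 N·m; T_B = 60.50 N·m.
τ in each portion: τ_AC = 2.47×10^6 Pa, τ_CB = 2.56×10^6 Pa; maximum is in CB.
τ_max = T_CB·r/J = 60.50·0.0247/5.85×10^-7 = 2.556×10^6 Pa.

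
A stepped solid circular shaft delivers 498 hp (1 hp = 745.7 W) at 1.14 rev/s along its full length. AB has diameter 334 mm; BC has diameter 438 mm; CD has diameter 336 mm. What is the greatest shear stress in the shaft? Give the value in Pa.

7.09e6 Pa

ω = 2π·1.14 = 7.163 rad/s, so T = P/ω = 498×745.7 / 7.163 = 51850 N·m.
Under the same torque, τ_max = 16T/(πd³) is largest where d is smallest — segment AB (d = 334 mm).
τ_max = 16·51850/(π·(0.334)³) = 7.087×10^6 Pa.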